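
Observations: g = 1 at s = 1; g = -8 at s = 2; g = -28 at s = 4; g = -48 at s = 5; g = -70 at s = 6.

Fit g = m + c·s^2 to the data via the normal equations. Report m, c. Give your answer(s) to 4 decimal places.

Normal-equation sums: Σ1 = 5, Σs^2 = 82, Σs^2·s^2 = 2194.
And Σg = -153, Σs^2·g = -4199.
det = 5·2194 − 82² = 4246.
m = ((-153)·2194 − 82·(-4199))/4246 = 4318/2123; c = (5·(-4199) − 82·(-153))/4246 = -8449/4246.

m = 2.0339, c = -1.9899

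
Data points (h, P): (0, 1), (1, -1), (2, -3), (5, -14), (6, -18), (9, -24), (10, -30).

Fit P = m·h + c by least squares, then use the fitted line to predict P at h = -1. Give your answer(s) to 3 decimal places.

P̂ = 4.875

Normal-equation sums: Σh·h = 247, Σh = 33, Σ1 = 7.
Right-hand side: Σh·P = -701, ΣP = -89.
AᵀA·[m, c]ᵀ = AᵀP becomes [[247, 33]; [33, 7]]·[m, c]ᵀ = [-701, -89]ᵀ.
Δ = 247·7 − 33² = 640.
m = ((-701)·7 − 33·(-89))/640 = -197/64; c = (247·(-89) − 33·(-701))/640 = 115/64.
At h = -1: P̂ = (-197/64)·(-1) + (115/64)·(1) = 39/8.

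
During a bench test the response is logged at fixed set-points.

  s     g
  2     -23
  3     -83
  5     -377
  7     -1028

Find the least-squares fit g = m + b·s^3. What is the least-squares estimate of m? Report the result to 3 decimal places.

m = -1.030

Compute the Gram sums: Σ1 = 4, Σs^3 = 503, Σs^3·s^3 = 134067.
Moment sums: Σg = -1511, Σs^3·g = -402154.
MᵀM·[m, b]ᵀ = Mᵀg becomes [[4, 503]; [503, 134067]]·[m, b]ᵀ = [-1511, -402154]ᵀ.
det = 4·134067 − 503² = 283259.
m = ((-1511)·134067 − 503·(-402154))/283259 = -291775/283259; b = (4·(-402154) − 503·(-1511))/283259 = -848583/283259.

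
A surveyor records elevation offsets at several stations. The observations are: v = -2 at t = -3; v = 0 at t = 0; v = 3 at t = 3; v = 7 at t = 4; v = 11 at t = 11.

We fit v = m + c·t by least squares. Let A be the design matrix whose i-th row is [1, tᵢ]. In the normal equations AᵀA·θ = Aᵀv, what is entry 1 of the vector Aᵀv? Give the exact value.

19

Entry 1 ↔ basis 1, so (Aᵀv)_{1} = Σᵢ vᵢ = (1)·(-2) + (1)·(0) + (1)·(3) + (1)·(7) + (1)·(11) = 19.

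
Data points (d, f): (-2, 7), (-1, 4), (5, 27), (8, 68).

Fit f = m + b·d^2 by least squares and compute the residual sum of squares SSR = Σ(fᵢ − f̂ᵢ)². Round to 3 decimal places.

SSR = 1.399

The normal equations are: 4·m + 94·b = 106;  94·m + 4738·b = 5059.
Δ = 4·4738 − 94² = 10116.
m = (106·4738 − 94·5059)/10116 = 4447/1686; b = (4·5059 − 94·106)/10116 = 856/843.
Residuals: 169/562, 195/562, -575/562, 211/562; SSR = 393/281.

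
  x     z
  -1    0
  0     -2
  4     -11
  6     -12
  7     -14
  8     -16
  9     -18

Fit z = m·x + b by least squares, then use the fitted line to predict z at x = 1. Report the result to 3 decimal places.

With design matrix A, AᵀA = [[247, 33]; [33, 7]] and Aᵀz = [-504, -73]ᵀ.
det = 247·7 − 33² = 640.
m = ((-504)·7 − 33·(-73))/640 = -1119/640; b = (247·(-73) − 33·(-504))/640 = -1399/640.
At x = 1: ẑ = (-1119/640)·(1) + (-1399/640)·(1) = -1259/320.

ẑ = -3.934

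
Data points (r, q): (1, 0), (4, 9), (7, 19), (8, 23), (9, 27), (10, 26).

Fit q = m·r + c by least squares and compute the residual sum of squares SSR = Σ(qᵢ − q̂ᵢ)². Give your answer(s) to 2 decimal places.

Compute the Gram sums: Σr·r = 311, Σr = 39, Σ1 = 6.
And Σr·q = 856, Σq = 104.
Determinant 311·6 − 39² = 345.
m = (856·6 − 39·104)/345 = 72/23; c = (311·104 − 39·856)/345 = -208/69.
Residuals: -8/69, -35/69, 7/69, 67/69, 127/69, -158/69; SSR = 680/69.

SSR = 9.86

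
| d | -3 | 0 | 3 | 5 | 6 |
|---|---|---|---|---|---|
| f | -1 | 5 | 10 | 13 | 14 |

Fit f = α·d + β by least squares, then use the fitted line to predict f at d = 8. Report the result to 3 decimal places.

f̂ = 17.916

Compute the Gram sums: Σd·d = 79, Σd = 11, Σ1 = 5.
For Xᵀf: Σd·f = 182, Σf = 41.
XᵀX·[α, β]ᵀ = Xᵀf becomes [[79, 11]; [11, 5]]·[α, β]ᵀ = [182, 41]ᵀ.
Eliminating β: 5·(row 1) − 11·(row 2) gives 274·α = 5·182 − 11·41 = 459, so α = 459/274.
Then β = (41 − 11·(459/274))/5 = 1237/274.
At d = 8: f̂ = (459/274)·(8) + (1237/274)·(1) = 4909/274.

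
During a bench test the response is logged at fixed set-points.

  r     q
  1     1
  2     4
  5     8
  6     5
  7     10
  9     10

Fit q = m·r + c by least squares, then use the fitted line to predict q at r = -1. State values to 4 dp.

q̂ = -0.0580

Forming MᵀM = [[196, 30]; [30, 6]] and Mᵀq = [239, 38]ᵀ gives MᵀM·[m, c]ᵀ = Mᵀq.
Δ = 196·6 − 30² = 276.
m = (239·6 − 30·38)/276 = 49/46; c = (196·38 − 30·239)/276 = 139/138.
At r = -1: q̂ = (49/46)·(-1) + (139/138)·(1) = -4/69.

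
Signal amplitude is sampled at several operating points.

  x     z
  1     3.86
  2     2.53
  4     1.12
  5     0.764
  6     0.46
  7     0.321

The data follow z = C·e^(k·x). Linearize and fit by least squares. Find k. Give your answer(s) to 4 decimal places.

With ln zᵢ as the transformed response and xᵢ as the regressor:
Over the data: Σx = 25.0000, Σ(x)² = 131.0000, Σln z = 0.2102, Σx·ln z = -10.2989.
Normal system: [[131.0000, 25.0000]; [25.0000, 6]]·[k, ln C]ᵀ = [-10.2989, 0.2102]ᵀ.
Solving (det = 161.0000): k = -0.41645, ln C = 1.77023.

k = -0.4164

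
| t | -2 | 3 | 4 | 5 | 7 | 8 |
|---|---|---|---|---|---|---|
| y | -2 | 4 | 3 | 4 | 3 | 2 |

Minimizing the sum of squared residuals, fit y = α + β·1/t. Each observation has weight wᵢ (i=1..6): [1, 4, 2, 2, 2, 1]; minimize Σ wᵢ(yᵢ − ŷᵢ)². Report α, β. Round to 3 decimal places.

α = 1.719, β = 7.172

From the data, Σwᵢ·1 = 12, Σwᵢ·1/t = 1801/840, Σwᵢ·1/t·1/t = 674473/705600.
Right-hand side: Σwᵢ·y = 36, Σwᵢ·1/t·y = 4427/420.
Determinant 12·(674473/705600) − (1801/840)² = 194003/28224.
α = (36·(674473/705600) − (1801/840)·(4427/420))/(194003/28224) = 8334974/4850075; β = (12·(4427/420) − (1801/840)·36)/(194003/28224) = 6957216/970015.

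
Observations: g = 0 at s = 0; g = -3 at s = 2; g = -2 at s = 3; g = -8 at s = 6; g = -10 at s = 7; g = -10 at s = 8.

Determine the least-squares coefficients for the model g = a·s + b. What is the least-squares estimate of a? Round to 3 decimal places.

Entries of XᵀX: Σs·s = 162, Σs = 26, Σ1 = 6.
Moment sums: Σs·g = -210, Σg = -33.
XᵀX·[a, b]ᵀ = Xᵀg becomes [[162, 26]; [26, 6]]·[a, b]ᵀ = [-210, -33]ᵀ.
Eliminating b: 6·(row 1) − 26·(row 2) gives 296·a = 6·(-210) − 26·(-33) = -402, so a = -201/148.
Then b = ((-33) − 26·(-201/148))/6 = 57/148.

a = -1.358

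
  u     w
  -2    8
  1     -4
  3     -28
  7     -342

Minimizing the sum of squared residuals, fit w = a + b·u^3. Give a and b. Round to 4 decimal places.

a = -1.3712, b = -0.9932

The normal system AᵀA·[a, b]ᵀ = Aᵀw is [[4, 363]; [363, 118443]]·[a, b]ᵀ = [-366, -118130]ᵀ.
det = 4·118443 − 363² = 342003.
a = ((-366)·118443 − 363·(-118130))/342003 = -156316/114001; b = (4·(-118130) − 363·(-366))/342003 = -339662/342003.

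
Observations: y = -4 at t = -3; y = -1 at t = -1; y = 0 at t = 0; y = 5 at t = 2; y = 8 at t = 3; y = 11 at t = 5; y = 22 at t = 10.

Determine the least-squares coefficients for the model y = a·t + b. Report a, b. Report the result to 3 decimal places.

a = 2.049, b = 1.174

From the data, Σt·t = 148, Σt = 16, Σ1 = 7.
Moment sums: Σt·y = 322, Σy = 41.
MᵀM·[a, b]ᵀ = Mᵀy becomes [[148, 16]; [16, 7]]·[a, b]ᵀ = [322, 41]ᵀ.
Eliminating b: 7·(row 1) − 16·(row 2) gives 780·a = 7·322 − 16·41 = 1598, so a = 799/390.
Then b = (41 − 16·(799/390))/7 = 229/195.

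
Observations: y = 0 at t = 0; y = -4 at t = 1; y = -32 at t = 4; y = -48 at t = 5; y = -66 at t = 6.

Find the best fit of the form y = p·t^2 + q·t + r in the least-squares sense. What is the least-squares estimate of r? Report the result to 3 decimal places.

r = -0.133

XᵀX·[p, q, r]ᵀ = Xᵀy reads: 2178·p + 406·q + 78·r = -4092;  406·p + 78·q + 16·r = -768;  78·p + 16·q + 5·r = -150.
Solving the 3×3 system (Gaussian elimination) gives p = -597/406, q = -879/406, r = -27/203.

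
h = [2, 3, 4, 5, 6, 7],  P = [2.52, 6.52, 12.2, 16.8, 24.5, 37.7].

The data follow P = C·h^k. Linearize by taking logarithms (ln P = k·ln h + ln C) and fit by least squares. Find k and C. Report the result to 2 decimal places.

k = 2.09, C = 0.62

Linearized form: ln P = k·ln h + ln C. From the 6 transformed points,
Sums: Σln h = 8.5252, Σ(ln h)² = 13.1965, Σln P = 14.9503, Σln h·ln P = 23.5032.
Normal system: [[13.1965, 8.5252]; [8.5252, 6]]·[k, ln C]ᵀ = [23.5032, 14.9503]ᵀ.
Δ = 13.1965·6 − (8.5252)² = 6.5005; k = (23.5032·6 − 8.5252·14.9503)/6.5005 = 2.08689, ln C = (13.1965·14.9503 − 8.5252·23.5032)/6.5005 = -0.47346, so C = exp(-0.47346) = 0.62284.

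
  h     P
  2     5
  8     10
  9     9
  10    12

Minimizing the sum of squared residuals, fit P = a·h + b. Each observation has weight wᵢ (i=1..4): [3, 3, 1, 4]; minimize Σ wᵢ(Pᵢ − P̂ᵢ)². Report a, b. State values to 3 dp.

a = 0.837, b = 3.262

With design matrix X, XᵀWX = [[685, 79]; [79, 11]] and XᵀWP = [831, 102]ᵀ.
Δ = 685·11 − 79² = 1294.
a = (831·11 − 79·102)/1294 = 1083/1294; b = (685·102 − 79·831)/1294 = 4221/1294.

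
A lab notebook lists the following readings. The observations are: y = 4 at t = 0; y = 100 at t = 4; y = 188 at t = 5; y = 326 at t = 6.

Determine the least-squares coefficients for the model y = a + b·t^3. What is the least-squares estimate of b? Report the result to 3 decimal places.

b = 1.488

The normal equations are: 4·a + 405·b = 618;  405·a + 66377·b = 100316.
(Σ1 = 4, Σt^3 = 405, Σt^3·t^3 = 66377, Σy = 618, Σt^3·y = 100316.)
det = 4·66377 − 405² = 101483.
a = (618·66377 − 405·100316)/101483 = 393006/101483; b = (4·100316 − 405·618)/101483 = 150974/101483.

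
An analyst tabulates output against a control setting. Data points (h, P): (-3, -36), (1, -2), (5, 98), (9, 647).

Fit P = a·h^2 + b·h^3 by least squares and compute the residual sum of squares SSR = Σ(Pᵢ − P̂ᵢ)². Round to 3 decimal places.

Normal-equation sums: Σh^2·h^2 = 7268, Σh^2·h^3 = 61932, Σh^3·h^3 = 547796.
For AᵀP: Σh^2·P = 54531, Σh^3·P = 484883.
Eliminating b: 547796·(row 1) − 61932·(row 2) gives 145808704·a = 547796·54531 − 61932·484883 = -157910280, so a = -19738785/18226088.
Then b = (484883 − 61932·(-19738785/18226088))/547796 = 18364469/18226088.
Residuals: 2168820/2278261, -8769465/4556522, -1991547/2278261, 855655/4556522; SSR = 24649463/4556522.

SSR = 5.410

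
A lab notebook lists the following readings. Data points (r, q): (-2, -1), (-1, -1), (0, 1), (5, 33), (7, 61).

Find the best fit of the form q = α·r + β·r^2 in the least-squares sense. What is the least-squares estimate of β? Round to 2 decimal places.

β = 0.94

Normal-equation sums: Σr·r = 79, Σr·r^2 = 459, Σr^2·r^2 = 3043.
Right-hand side: Σr·q = 595, Σr^2·q = 3809.
Normal equations: [[79, 459]; [459, 3043]]·[α, β]ᵀ = [595, 3809]ᵀ.
Eliminating β: 3043·(row 1) − 459·(row 2) gives 29716·α = 3043·595 − 459·3809 = 62254, so α = 1831/874.
Then β = (3809 − 459·(1831/874))/3043 = 13903/14858.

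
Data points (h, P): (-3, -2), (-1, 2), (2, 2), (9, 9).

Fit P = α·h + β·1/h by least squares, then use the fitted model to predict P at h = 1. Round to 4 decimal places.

Setting ∂/∂α … = 0 gives: 95·α + 4·β = 89;  4·α + (445/324)·β = 2/3.
Δ = 95·(445/324) − 4² = 37091/324.
α = (89·(445/324) − 4·(2/3))/(37091/324) = 38741/37091; β = (95·(2/3) − 4·89)/(37091/324) = -94824/37091.
At h = 1: P̂ = (38741/37091)·(1) + (-94824/37091)·(1) = -56083/37091.

P̂ = -1.5120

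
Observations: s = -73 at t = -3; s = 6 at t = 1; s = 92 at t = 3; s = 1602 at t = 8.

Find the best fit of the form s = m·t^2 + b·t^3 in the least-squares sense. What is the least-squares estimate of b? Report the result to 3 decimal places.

b = 3.003

Compute the Gram sums: Σt^2·t^2 = 4259, Σt^2·t^3 = 32769, Σt^3·t^3 = 263603.
Right-hand side: Σt^2·s = 102705, Σt^3·s = 824685.
AᵀA·[m, b]ᵀ = Aᵀs becomes [[4259, 32769]; [32769, 263603]]·[m, b]ᵀ = [102705, 824685]ᵀ.
Δ = 4259·263603 − 32769² = 48877816.
m = (102705·263603 − 32769·824685)/48877816 = 1893975/1879916; b = (4259·824685 − 32769·102705)/48877816 = 5645895/1879916.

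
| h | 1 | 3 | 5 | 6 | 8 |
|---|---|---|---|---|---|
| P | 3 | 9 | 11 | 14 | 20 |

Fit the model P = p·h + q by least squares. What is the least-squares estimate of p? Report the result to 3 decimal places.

Setting ∂/∂p … = 0 gives: 135·p + 23·q = 329;  23·p + 5·q = 57.
(Σh·h = 135, Σh = 23, Σ1 = 5, Σh·P = 329, ΣP = 57.)
Determinant 135·5 − 23² = 146.
p = (329·5 − 23·57)/146 = 167/73; q = (135·57 − 23·329)/146 = 64/73.

p = 2.288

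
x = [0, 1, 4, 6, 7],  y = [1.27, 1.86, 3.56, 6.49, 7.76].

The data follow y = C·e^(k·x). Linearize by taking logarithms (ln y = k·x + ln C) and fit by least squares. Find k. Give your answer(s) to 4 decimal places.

k = 0.2551

With ln yᵢ as the transformed response and xᵢ as the regressor:
Σx = 18.0000, Σ(x)² = 102.0000, Σln y = 6.0486, Σx·ln y = 31.2641.
Equations: 102.0000·k + 18.0000·ln C = 31.2641;  18.0000·k + 5·ln C = 6.0486.
Δ = 102.0000·5 − (18.0000)² = 186.0000; k = (31.2641·5 − 18.0000·6.0486)/186.0000 = 0.25508, ln C = (102.0000·6.0486 − 18.0000·31.2641)/186.0000 = 0.29142.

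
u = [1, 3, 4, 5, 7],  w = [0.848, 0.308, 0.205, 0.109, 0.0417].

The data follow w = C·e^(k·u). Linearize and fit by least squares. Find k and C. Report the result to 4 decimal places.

With ln wᵢ as the transformed response and uᵢ as the regressor:
Σu = 20.0000, Σ(u)² = 100.0000, Σln w = -8.3209, Σu·ln w = -43.3596.
Equations: 100.0000·k + 20.0000·ln C = -43.3596;  20.0000·k + 5·ln C = -8.3209.
Slope k = (n·Σu·ln w − Σu·Σln w)/(n·Σ(u)² − (Σu)²) = (5·-43.3596 − 20.0000·-8.3209)/100.0000 = -0.50379; ln C = (Σln w − k·Σu)/n = 0.35099, so C = exp(0.35099) = 1.42047.

k = -0.5038, C = 1.4205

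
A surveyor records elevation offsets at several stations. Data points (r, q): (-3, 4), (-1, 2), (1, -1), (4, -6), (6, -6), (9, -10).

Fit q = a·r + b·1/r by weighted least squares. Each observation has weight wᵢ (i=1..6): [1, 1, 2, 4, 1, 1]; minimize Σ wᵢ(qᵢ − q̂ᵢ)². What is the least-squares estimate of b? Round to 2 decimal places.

b = -0.39

Normal-equation sums: Σwᵢ·r·r = 193, Σwᵢ·r·1/r = 10, Σwᵢ·1/r·1/r = 551/162.
For AᵀWq: Σwᵢ·r·q = -238, Σwᵢ·1/r·q = -121/9.
So AᵀWA·[a, b]ᵀ = AᵀWq: [[193, 10]; [10, 551/162]]·[a, b]ᵀ = [-238, -121/9]ᵀ.
Δ = 193·(551/162) − 10² = 90143/162.
a = ((-238)·(551/162) − 10·(-121/9))/(90143/162) = -109358/90143; b = (193·(-121/9) − 10·(-238))/(90143/162) = -34794/90143.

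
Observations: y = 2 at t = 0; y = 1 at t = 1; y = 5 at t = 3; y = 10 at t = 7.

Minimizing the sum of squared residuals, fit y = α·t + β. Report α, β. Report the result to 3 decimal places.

α = 1.270, β = 1.009

Sums needed: Σt·t = 59, Σt = 11, Σ1 = 4.
Right-hand side: Σt·y = 86, Σy = 18.
MᵀM·[α, β]ᵀ = Mᵀy becomes [[59, 11]; [11, 4]]·[α, β]ᵀ = [86, 18]ᵀ.
det = 59·4 − 11² = 115.
α = (86·4 − 11·18)/115 = 146/115; β = (59·18 − 11·86)/115 = 116/115.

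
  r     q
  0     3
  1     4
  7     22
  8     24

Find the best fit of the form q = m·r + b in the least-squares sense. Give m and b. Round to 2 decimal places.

Sums needed: Σr·r = 114, Σr = 16, Σ1 = 4.
For Aᵀq: Σr·q = 350, Σq = 53.
Eliminating b: 4·(row 1) − 16·(row 2) gives 200·m = 4·350 − 16·53 = 552, so m = 69/25.
Then b = (53 − 16·(69/25))/4 = 221/100.

m = 2.76, b = 2.21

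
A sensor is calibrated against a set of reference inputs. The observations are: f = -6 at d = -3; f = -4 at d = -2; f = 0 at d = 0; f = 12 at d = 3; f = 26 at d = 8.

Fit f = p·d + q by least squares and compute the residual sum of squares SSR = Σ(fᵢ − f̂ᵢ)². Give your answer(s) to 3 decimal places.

Setting ∂/∂p … = 0 gives: 86·p + 6·q = 270;  6·p + 5·q = 28.
det = 86·5 − 6² = 394.
p = (270·5 − 6·28)/394 = 3; q = (86·28 − 6·270)/394 = 2.
Residuals: 1, 0, -2, 1, 0; SSR = 6.

SSR = 6.000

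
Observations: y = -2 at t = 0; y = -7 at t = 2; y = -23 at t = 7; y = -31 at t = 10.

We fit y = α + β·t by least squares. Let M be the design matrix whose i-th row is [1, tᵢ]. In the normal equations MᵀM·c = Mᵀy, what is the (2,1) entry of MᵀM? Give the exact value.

19

Row 2 ↔ basis t, column 1 ↔ basis 1, so (MᵀM)_{2,1} = Σᵢ t = (0)·(1) + (2)·(1) + (7)·(1) + (10)·(1) = 19.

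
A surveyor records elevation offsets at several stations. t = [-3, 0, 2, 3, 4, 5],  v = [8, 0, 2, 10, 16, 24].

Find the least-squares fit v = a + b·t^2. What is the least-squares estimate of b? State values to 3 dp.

Sums needed: Σ1 = 6, Σt^2 = 63, Σt^2·t^2 = 1059.
Moment sums: Σv = 60, Σt^2·v = 1026.
So XᵀX·[a, b]ᵀ = Xᵀv: [[6, 63]; [63, 1059]]·[a, b]ᵀ = [60, 1026]ᵀ.
det = 6·1059 − 63² = 2385.
a = (60·1059 − 63·1026)/2385 = -122/265; b = (6·1026 − 63·60)/2385 = 264/265.

b = 0.996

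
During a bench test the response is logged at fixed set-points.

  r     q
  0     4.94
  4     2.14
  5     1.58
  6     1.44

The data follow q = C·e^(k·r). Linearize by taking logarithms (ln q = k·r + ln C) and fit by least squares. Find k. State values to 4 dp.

k = -0.2124

With ln qᵢ as the transformed response and rᵢ as the regressor:
Σr = 15.0000, Σ(r)² = 77.0000, Σln q = 3.1802, Σr·ln q = 7.5182.
Equations: 77.0000·k + 15.0000·ln C = 7.5182;  15.0000·k + 4·ln C = 3.1802.
Slope k = (n·Σr·ln q − Σr·Σln q)/(n·Σ(r)² − (Σr)²) = (4·7.5182 − 15.0000·3.1802)/83.0000 = -0.21242; ln C = (Σln q − k·Σr)/n = 1.59163.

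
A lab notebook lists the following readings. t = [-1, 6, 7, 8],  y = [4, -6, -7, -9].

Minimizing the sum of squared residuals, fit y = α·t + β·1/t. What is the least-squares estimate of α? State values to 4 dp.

Normal-equation sums: Σt·t = 150, Σt·1/t = 4, Σ1/t·1/t = 30025/28224.
Moment sums: Σt·y = -161, Σ1/t·y = -57/8.
So AᵀA·[α, β]ᵀ = Aᵀy: [[150, 4]; [4, 30025/28224]]·[α, β]ᵀ = [-161, -57/8]ᵀ.
Determinant 150·(30025/28224) − 4² = 675361/4704.
α = ((-161)·(30025/28224) − 4·(-57/8))/(675361/4704) = -4029641/4052166; β = (150·(-57/8) − 4·(-161))/(675361/4704) = -1998024/675361.

α = -0.9944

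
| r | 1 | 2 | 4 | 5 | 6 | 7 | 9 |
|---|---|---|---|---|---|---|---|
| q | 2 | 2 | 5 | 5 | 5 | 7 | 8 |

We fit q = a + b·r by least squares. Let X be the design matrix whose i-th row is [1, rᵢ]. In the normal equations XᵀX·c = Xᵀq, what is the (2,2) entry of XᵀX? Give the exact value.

212

Row 2 ↔ basis r, column 2 ↔ basis r, so (XᵀX)_{2,2} = Σᵢ (r)·(r) = (1)·(1) + (2)·(2) + (4)·(4) + (5)·(5) + (6)·(6) + (7)·(7) + (9)·(9) = 212.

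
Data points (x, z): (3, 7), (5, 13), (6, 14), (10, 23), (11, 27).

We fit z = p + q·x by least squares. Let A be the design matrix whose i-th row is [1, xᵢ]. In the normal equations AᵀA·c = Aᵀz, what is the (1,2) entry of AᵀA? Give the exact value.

Row 1 ↔ basis 1, column 2 ↔ basis x, so (AᵀA)_{1,2} = Σᵢ x = (1)·(3) + (1)·(5) + (1)·(6) + (1)·(10) + (1)·(11) = 35.

35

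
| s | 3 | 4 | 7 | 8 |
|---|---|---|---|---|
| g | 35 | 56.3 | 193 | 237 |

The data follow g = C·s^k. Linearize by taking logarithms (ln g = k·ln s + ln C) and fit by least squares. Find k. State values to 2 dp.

Let Y = ln g. Fitting Y = k·ln s + ln C by least squares:
Σln s = 6.5103, Σ(ln s)² = 11.2394, Σln g = 18.3168, Σln s·ln g = 31.1049.
Equations: 11.2394·k + 6.5103·ln C = 31.1049;  6.5103·k + 4·ln C = 18.3168.
Slope k = (n·Σln s·ln g − Σln s·Σln g)/(n·Σ(ln s)² − (Σln s)²) = (4·31.1049 − 6.5103·18.3168)/2.5742 = 2.00943; ln C = (Σln g − k·Σln s)/n = 1.30871.

k = 2.01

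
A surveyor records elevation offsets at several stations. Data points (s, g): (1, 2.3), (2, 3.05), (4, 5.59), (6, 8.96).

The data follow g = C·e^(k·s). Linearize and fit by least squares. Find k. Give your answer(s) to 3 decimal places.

Linearized form: ln g = k·s + ln C. From the 4 transformed points,
Σs = 13.0000, Σ(s)² = 57.0000, Σln g = 5.8618, Σs·ln g = 23.1037.
Normal system: [[57.0000, 13.0000]; [13.0000, 4]]·[k, ln C]ᵀ = [23.1037, 5.8618]ᵀ.
Solving (det = 59.0000): k = 0.27477, ln C = 0.57244.

k = 0.275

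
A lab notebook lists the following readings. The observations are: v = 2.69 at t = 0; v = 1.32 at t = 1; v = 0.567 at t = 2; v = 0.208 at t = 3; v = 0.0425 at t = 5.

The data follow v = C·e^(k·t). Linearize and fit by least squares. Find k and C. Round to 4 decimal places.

Taking logs, ln v = k·t + ln C, so regress ln v on t.
Over the data: Σt = 11.0000, Σ(t)² = 39.0000, Σln v = -4.0287, Σt·ln v = -21.3591.
Normal system: [[39.0000, 11.0000]; [11.0000, 5]]·[k, ln C]ᵀ = [-21.3591, -4.0287]ᵀ.
Slope k = (n·Σt·ln v − Σt·Σln v)/(n·Σ(t)² − (Σt)²) = (5·-21.3591 − 11.0000·-4.0287)/74.0000 = -0.84432; ln C = (Σln v − k·Σt)/n = 1.05177, so C = exp(1.05177) = 2.86271.

k = -0.8443, C = 2.8627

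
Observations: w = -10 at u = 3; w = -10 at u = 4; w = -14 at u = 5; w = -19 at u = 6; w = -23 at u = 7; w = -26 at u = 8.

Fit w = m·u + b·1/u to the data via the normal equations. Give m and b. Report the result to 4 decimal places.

m = -3.2707, b = 4.6438

Forming XᵀX = [[199, 6]; [6, 195749/705600]] and Xᵀw = [-623, -2567/140]ᵀ gives XᵀX·[m, b]ᵀ = Xᵀw.
Δ = 199·(195749/705600) − 6² = 13552451/705600.
m = ((-623)·(195749/705600) − 6·(-2567/140))/(13552451/705600) = -44325547/13552451; b = (199·(-2567/140) − 6·(-623))/(13552451/705600) = 62934480/13552451.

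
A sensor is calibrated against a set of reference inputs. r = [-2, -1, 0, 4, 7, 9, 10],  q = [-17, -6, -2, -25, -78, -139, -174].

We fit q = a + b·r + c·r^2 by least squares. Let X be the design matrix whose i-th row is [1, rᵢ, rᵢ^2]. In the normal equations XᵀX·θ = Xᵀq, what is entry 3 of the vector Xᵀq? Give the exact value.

Entry 3 ↔ basis r^2, so (Xᵀq)_{3} = Σᵢ (r^2)·qᵢ = (4)·(-17) + (1)·(-6) + (0)·(-2) + (16)·(-25) + (49)·(-78) + (81)·(-139) + (100)·(-174) = -32955.

-32955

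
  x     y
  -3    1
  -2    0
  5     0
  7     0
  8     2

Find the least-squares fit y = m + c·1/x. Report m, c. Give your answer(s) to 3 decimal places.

Sums needed: Σ1 = 5, Σ1/x = -307/840, Σ1/x·1/x = 308449/705600.
For Mᵀy: Σy = 3, Σ1/x·y = -1/12.
MᵀM·[m, c]ᵀ = Mᵀy becomes [[5, -307/840]; [-307/840, 308449/705600]]·[m, c]ᵀ = [3, -1/12]ᵀ.
Eliminating c: (308449/705600)·(row 1) − (-307/840)·(row 2) gives (361999/176400)·m = (308449/705600)·3 − (-307/840)·(-1/12) = 903857/705600, so m = 903857/1447996.
Then c = ((-1/12) − (-307/840)·(903857/1447996))/(308449/705600) = 119910/361999.

m = 0.624, c = 0.331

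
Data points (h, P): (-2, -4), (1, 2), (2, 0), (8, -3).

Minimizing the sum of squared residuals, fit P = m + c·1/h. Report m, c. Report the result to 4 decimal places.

Normal-equation sums: Σ1 = 4, Σ1/h = 9/8, Σ1/h·1/h = 97/64.
Moment sums: ΣP = -5, Σ1/h·P = 29/8.
So MᵀM·[m, c]ᵀ = MᵀP: [[4, 9/8]; [9/8, 97/64]]·[m, c]ᵀ = [-5, 29/8]ᵀ.
Eliminating c: (97/64)·(row 1) − (9/8)·(row 2) gives (307/64)·m = (97/64)·(-5) − (9/8)·(29/8) = -373/32, so m = -746/307.
Then c = ((29/8) − (9/8)·(-746/307))/(97/64) = 1288/307.

m = -2.4300, c = 4.1954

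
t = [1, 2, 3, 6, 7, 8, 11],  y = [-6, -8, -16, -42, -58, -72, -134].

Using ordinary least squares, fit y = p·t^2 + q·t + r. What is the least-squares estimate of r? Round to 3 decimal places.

r = -5.056

Entries of AᵀA: Σt^2·t^2 = 22532, Σt^2·t = 2438, Σt^2 = 284, Σt·t = 284, Σt = 38, Σ1 = 7.
Right-hand side: Σt^2·y = -25358, Σt·y = -2778, Σy = -336.
So AᵀA·[p, q, r]ᵀ = Aᵀy: [[22532, 2438, 284]; [2438, 284, 38]; [284, 38, 7]]·[p, q, r]ᵀ = [-25358, -2778, -336]ᵀ.
Inverting the 3×3 Gram matrix, [p, q, r]ᵀ = [-98387/91497, 11513/91497, -154218/30499]ᵀ.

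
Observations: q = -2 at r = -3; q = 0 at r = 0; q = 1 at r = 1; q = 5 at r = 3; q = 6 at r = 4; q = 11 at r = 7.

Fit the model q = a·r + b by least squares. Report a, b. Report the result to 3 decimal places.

a = 1.350, b = 0.800

Entries of AᵀA: Σr·r = 84, Σr = 12, Σ1 = 6.
And Σr·q = 123, Σq = 21.
So AᵀA·[a, b]ᵀ = Aᵀq: [[84, 12]; [12, 6]]·[a, b]ᵀ = [123, 21]ᵀ.
Determinant 84·6 − 12² = 360.
a = (123·6 − 12·21)/360 = 27/20; b = (84·21 − 12·123)/360 = 4/5.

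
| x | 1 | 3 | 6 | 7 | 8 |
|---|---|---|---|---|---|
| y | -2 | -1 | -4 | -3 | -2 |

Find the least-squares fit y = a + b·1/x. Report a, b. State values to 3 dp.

The normal equations are: 5·a + (99/56)·b = -12;  (99/56)·a + (33161/28224)·b = -103/28.
(Σ1 = 5, Σ1/x = 99/56, Σ1/x·1/x = 33161/28224, Σy = -12, Σ1/x·y = -103/28.)
det = 5·(33161/28224) − (99/56)² = 19399/7056.
a = ((-12)·(33161/28224) − (99/56)·(-103/28))/(19399/7056) = -107193/38798; b = (5·(-103/28) − (99/56)·(-12))/(19399/7056) = 19908/19399.

a = -2.763, b = 1.026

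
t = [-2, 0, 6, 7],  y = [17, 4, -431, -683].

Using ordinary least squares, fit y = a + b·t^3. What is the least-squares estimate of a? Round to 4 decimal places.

a = 2.2543

The normal system XᵀX·[a, b]ᵀ = Xᵀy is [[4, 551]; [551, 164369]]·[a, b]ᵀ = [-1093, -327501]ᵀ.
Δ = 4·164369 − 551² = 353875.
a = ((-1093)·164369 − 551·(-327501))/353875 = 41986/18625; b = (4·(-327501) − 551·(-1093))/353875 = -707761/353875.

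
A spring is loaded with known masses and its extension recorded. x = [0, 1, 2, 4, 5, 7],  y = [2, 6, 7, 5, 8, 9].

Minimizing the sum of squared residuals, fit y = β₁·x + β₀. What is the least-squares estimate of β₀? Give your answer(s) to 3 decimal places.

β₀ = 3.818

Setting ∂/∂β₁ … = 0 gives: 95·β₁ + 19·β₀ = 143;  19·β₁ + 6·β₀ = 37.
(Σx·x = 95, Σx = 19, Σ1 = 6, Σx·y = 143, Σy = 37.)
det = 95·6 − 19² = 209.
β₁ = (143·6 − 19·37)/209 = 155/209; β₀ = (95·37 − 19·143)/209 = 42/11.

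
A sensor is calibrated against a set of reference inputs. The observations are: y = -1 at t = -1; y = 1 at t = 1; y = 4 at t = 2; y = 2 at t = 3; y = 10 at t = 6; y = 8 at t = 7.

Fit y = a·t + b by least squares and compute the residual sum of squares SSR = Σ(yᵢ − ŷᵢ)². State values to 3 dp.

From the data, Σt·t = 100, Σt = 18, Σ1 = 6.
And Σt·y = 132, Σy = 24.
AᵀA·[a, b]ᵀ = Aᵀy becomes [[100, 18]; [18, 6]]·[a, b]ᵀ = [132, 24]ᵀ.
Determinant 100·6 − 18² = 276.
a = (132·6 − 18·24)/276 = 30/23; b = (100·24 − 18·132)/276 = 2/23.
Residuals: 5/23, -9/23, 30/23, -2, 48/23, -28/23; SSR = 270/23.

SSR = 11.739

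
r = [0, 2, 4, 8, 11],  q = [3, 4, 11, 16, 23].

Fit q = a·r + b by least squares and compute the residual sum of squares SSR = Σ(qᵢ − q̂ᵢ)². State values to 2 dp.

Forming AᵀA = [[205, 25]; [25, 5]] and Aᵀq = [433, 57]ᵀ gives AᵀA·[a, b]ᵀ = Aᵀq.
Δ = 205·5 − 25² = 400.
a = (433·5 − 25·57)/400 = 37/20; b = (205·57 − 25·433)/400 = 43/20.
Residuals: 17/20, -37/20, 29/20, -19/20, 1/2; SSR = 37/5.

SSR = 7.40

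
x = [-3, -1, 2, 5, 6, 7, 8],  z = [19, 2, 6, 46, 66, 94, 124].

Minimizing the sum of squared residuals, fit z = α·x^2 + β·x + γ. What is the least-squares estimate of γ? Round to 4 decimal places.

Forming AᵀA = [[8516, 1176, 188]; [1176, 188, 24]; [188, 24, 7]] and Aᵀz = [16265, 2229, 357]ᵀ gives AᵀA·[α, β, γ]ᵀ = Aᵀz.
Inverting the 3×3 Gram matrix, [α, β, γ]ᵀ = [60119/29428, -22455/29428, -9202/7357]ᵀ.

γ = -1.2508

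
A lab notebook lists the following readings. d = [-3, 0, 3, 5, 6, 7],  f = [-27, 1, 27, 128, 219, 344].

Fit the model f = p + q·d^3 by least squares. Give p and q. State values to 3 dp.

Forming MᵀM = [[6, 684]; [684, 181388]] and Mᵀf = [692, 182754]ᵀ gives MᵀM·[p, q]ᵀ = Mᵀf.
Eliminating q: 181388·(row 1) − 684·(row 2) gives 620472·p = 181388·692 − 684·182754 = 516760, so p = 64595/77559.
Then q = (182754 − 684·(64595/77559))/181388 = 51933/51706.

p = 0.833, q = 1.004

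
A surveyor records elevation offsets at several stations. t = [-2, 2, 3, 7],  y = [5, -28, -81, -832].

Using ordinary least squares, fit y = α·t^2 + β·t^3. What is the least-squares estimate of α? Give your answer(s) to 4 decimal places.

Normal-equation sums: Σt^2·t^2 = 2514, Σt^2·t^3 = 17050, Σt^3·t^3 = 118506.
And Σt^2·y = -41589, Σt^3·y = -287827.
Normal equations: [[2514, 17050]; [17050, 118506]]·[α, β]ᵀ = [-41589, -287827]ᵀ.
Δ = 2514·118506 − 17050² = 7221584.
α = ((-41589)·118506 − 17050·(-287827))/7221584 = -5273921/1805396; β = (2514·(-287827) − 17050·(-41589))/7221584 = -3626157/1805396.

α = -2.9212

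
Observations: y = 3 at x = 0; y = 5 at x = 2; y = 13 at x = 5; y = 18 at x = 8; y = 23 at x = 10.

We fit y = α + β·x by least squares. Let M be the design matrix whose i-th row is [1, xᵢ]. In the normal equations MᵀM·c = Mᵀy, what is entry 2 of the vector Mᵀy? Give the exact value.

Entry 2 ↔ basis x, so (Mᵀy)_{2} = Σᵢ (x)·yᵢ = (0)·(3) + (2)·(5) + (5)·(13) + (8)·(18) + (10)·(23) = 449.

449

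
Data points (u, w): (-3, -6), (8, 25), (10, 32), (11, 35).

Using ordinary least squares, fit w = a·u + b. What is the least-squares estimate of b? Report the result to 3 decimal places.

AᵀA·[a, b]ᵀ = Aᵀw reads: 294·a + 26·b = 923;  26·a + 4·b = 86.
(Σu·u = 294, Σu = 26, Σ1 = 4, Σu·w = 923, Σw = 86.)
Eliminating b: 4·(row 1) − 26·(row 2) gives 500·a = 4·923 − 26·86 = 1456, so a = 364/125.
Then b = (86 − 26·(364/125))/4 = 643/250.

b = 2.572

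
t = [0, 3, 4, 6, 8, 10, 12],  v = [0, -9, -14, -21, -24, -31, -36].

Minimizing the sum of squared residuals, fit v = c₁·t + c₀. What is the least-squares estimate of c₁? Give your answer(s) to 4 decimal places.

c₁ = -2.9918

Forming AᵀA = [[369, 43]; [43, 7]] and Aᵀv = [-1143, -135]ᵀ gives AᵀA·[c₁, c₀]ᵀ = Aᵀv.
Eliminating c₀: 7·(row 1) − 43·(row 2) gives 734·c₁ = 7·(-1143) − 43·(-135) = -2196, so c₁ = -1098/367.
Then c₀ = ((-135) − 43·(-1098/367))/7 = -333/367.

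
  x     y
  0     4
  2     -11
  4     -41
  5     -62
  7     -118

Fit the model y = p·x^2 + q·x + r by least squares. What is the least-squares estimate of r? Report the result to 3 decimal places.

The normal system MᵀM·[p, q, r]ᵀ = Mᵀy is [[3298, 540, 94]; [540, 94, 18]; [94, 18, 5]]·[p, q, r]ᵀ = [-8032, -1322, -228]ᵀ.
Row-reducing yields p = -10412/5071, q = -15155/5071, r = 19066/5071.

r = 3.760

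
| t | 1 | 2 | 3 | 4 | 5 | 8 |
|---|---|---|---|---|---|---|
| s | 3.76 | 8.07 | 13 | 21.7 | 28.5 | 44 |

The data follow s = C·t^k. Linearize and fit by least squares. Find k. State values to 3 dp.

k = 1.225

With ln sᵢ as the transformed response and ln tᵢ as the regressor:
Σln t = 6.8669, Σ(ln t)² = 10.5236, Σln s = 16.1889, Σln t·ln s = 21.7918.
Equations: 10.5236·k + 6.8669·ln C = 21.7918;  6.8669·k + 6·ln C = 16.1889.
Δ = 10.5236·6 − (6.8669)² = 15.9867; k = (21.7918·6 − 6.8669·16.1889)/15.9867 = 1.22493, ln C = (10.5236·16.1889 − 6.8669·21.7918)/15.9867 = 1.29624.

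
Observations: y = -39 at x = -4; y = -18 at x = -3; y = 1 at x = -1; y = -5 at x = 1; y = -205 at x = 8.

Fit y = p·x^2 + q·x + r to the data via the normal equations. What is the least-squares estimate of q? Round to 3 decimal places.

q = -2.105

Entries of AᵀA: Σx^2·x^2 = 4435, Σx^2·x = 421, Σx^2 = 91, Σx·x = 91, Σx = 1, Σ1 = 5.
For Aᵀy: Σx^2·y = -13910, Σx·y = -1436, Σy = -266.
So AᵀA·[p, q, r]ᵀ = Aᵀy: [[4435, 421, 91]; [421, 91, 1]; [91, 1, 5]]·[p, q, r]ᵀ = [-13910, -1436, -266]ᵀ.
Row-reducing yields p = -111023/37528, q = -79005/37528, r = 19965/18764.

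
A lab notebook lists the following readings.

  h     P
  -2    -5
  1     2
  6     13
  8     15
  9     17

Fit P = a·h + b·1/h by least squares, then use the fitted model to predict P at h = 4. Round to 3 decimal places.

P̂ = 7.888

MᵀM·[a, b]ᵀ = MᵀP reads: 186·a + 5·b = 363;  5·a + (6769/5184)·b = 751/72.
Eliminating b: (6769/5184)·(row 1) − 5·(row 2) gives (188239/864)·a = (6769/5184)·363 − 5·(751/72) = 728929/1728, so a = 728929/376478.
Then b = ((751/72) − 5·(728929/376478))/(6769/5184) = 108072/188239.
At h = 4: P̂ = (728929/376478)·(4) + (108072/188239)·(1/4) = 1484876/188239.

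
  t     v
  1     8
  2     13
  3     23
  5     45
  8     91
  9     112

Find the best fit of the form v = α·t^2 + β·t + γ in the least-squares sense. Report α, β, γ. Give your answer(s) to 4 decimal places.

α = 0.9326, β = 3.6492, γ = 3.0375

Normal-equation sums: Σt^2·t^2 = 11380, Σt^2·t = 1402, Σt^2 = 184, Σt·t = 184, Σt = 28, Σ1 = 6.
For Xᵀv: Σt^2·v = 16288, Σt·v = 2064, Σv = 292.
So XᵀX·[α, β, γ]ᵀ = Xᵀv: [[11380, 1402, 184]; [1402, 184, 28]; [184, 28, 6]]·[α, β, γ]ᵀ = [16288, 2064, 292]ᵀ.
Solving the 3×3 system (Gaussian elimination) gives α = 1508/1617, β = 29504/8085, γ = 8186/2695.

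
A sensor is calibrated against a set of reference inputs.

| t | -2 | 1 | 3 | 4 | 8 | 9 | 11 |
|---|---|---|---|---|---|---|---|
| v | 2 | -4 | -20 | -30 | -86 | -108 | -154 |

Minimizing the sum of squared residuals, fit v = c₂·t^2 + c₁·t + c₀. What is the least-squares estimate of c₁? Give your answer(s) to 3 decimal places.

c₁ = -3.188

Entries of MᵀM: Σt^2·t^2 = 25652, Σt^2·t = 2656, Σt^2 = 296, Σt·t = 296, Σt = 34, Σ1 = 7.
And Σt^2·v = -33542, Σt·v = -3542, Σv = -400.
Normal equations: [[25652, 2656, 296]; [2656, 296, 34]; [296, 34, 7]]·[c₂, c₁, c₀]ᵀ = [-33542, -3542, -400]ᵀ.
Solving the 3×3 system (Gaussian elimination) gives c₂ = -199187/205314, c₁ = -654605/205314, c₀ = -21659/34219.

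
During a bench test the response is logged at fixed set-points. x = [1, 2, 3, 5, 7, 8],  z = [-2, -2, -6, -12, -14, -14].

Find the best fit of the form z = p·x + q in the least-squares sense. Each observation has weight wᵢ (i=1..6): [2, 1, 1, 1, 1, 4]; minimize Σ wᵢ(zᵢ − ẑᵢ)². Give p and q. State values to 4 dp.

Normal-equation sums: Σwᵢ·x·x = 345, Σwᵢ·x = 51, Σwᵢ·1 = 10.
For AᵀWz: Σwᵢ·x·z = -632, Σwᵢ·z = -94.
So AᵀWA·[p, q]ᵀ = AᵀWz: [[345, 51]; [51, 10]]·[p, q]ᵀ = [-632, -94]ᵀ.
det = 345·10 − 51² = 849.
p = ((-632)·10 − 51·(-94))/849 = -1526/849; q = (345·(-94) − 51·(-632))/849 = -66/283.

p = -1.7974, q = -0.2332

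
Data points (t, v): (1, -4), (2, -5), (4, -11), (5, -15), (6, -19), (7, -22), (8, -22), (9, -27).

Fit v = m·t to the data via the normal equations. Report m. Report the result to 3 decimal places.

From the data, Σt·t = 276.
Right-hand side: Σt·v = -820.
Normal equations: [[276]]·[m]ᵀ = [-820]ᵀ.
Hence m = -820 / 276 ≈ -2.97101.

m = -2.971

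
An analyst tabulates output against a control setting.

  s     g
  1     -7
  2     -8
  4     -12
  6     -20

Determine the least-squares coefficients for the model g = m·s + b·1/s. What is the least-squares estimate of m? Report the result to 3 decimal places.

m = -3.091

Normal-equation sums: Σs·s = 57, Σs·1/s = 4, Σ1/s·1/s = 193/144.
Right-hand side: Σs·g = -191, Σ1/s·g = -52/3.
XᵀX·[m, b]ᵀ = Xᵀg becomes [[57, 4]; [4, 193/144]]·[m, b]ᵀ = [-191, -52/3]ᵀ.
Determinant 57·(193/144) − 4² = 2899/48.
m = ((-191)·(193/144) − 4·(-52/3))/(2899/48) = -26879/8697; b = (57·(-52/3) − 4·(-191))/(2899/48) = -10752/2899.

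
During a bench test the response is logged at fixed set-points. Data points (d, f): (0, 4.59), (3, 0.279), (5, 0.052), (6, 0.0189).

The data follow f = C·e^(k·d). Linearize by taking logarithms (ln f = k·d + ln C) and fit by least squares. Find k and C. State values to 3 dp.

Taking logs, ln f = k·d + ln C, so regress ln f on d.
Σd = 14.0000, Σ(d)² = 70.0000, Σln f = -6.6778, Σd·ln f = -42.4237.
Normal system: [[70.0000, 14.0000]; [14.0000, 4]]·[k, ln C]ᵀ = [-42.4237, -6.6778]ᵀ.
Slope k = (n·Σd·ln f − Σd·Σln f)/(n·Σ(d)² − (Σd)²) = (4·-42.4237 − 14.0000·-6.6778)/84.0000 = -0.90722; ln C = (Σln f − k·Σd)/n = 1.50582, so C = exp(1.50582) = 4.50784.

k = -0.907, C = 4.508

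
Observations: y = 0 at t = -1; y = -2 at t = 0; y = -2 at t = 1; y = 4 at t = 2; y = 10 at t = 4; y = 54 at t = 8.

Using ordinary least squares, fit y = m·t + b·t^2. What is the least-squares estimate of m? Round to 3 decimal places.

m = -0.893

The normal system XᵀX·[m, b]ᵀ = Xᵀy is [[86, 584]; [584, 4370]]·[m, b]ᵀ = [478, 3630]ᵀ.
Determinant 86·4370 − 584² = 34764.
m = (478·4370 − 584·3630)/34764 = -7765/8691; b = (86·3630 − 584·478)/34764 = 8257/8691.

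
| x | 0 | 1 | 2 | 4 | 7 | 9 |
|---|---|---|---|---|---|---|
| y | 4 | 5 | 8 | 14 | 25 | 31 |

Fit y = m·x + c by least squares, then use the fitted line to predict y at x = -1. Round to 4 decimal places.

ŷ = -0.6923

Compute the Gram sums: Σx·x = 151, Σx = 23, Σ1 = 6.
Moment sums: Σx·y = 531, Σy = 87.
MᵀM·[m, c]ᵀ = Mᵀy becomes [[151, 23]; [23, 6]]·[m, c]ᵀ = [531, 87]ᵀ.
Determinant 151·6 − 23² = 377.
m = (531·6 − 23·87)/377 = 1185/377; c = (151·87 − 23·531)/377 = 924/377.
At x = -1: ŷ = (1185/377)·(-1) + (924/377)·(1) = -9/13.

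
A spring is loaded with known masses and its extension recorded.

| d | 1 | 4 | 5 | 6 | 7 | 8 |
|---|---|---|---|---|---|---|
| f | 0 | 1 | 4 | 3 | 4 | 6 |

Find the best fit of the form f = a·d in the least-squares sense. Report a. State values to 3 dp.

a = 0.618

Setting ∂/∂a … = 0 gives: 191·a = 118.
Hence a = 118 / 191 ≈ 0.617801.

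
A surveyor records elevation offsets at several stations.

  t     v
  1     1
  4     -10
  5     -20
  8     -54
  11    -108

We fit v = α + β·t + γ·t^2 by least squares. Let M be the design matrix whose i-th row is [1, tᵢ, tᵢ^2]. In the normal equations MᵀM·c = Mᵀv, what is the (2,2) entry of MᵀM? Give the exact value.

227

Row 2 ↔ basis t, column 2 ↔ basis t, so (MᵀM)_{2,2} = Σᵢ (t)·(t) = (1)·(1) + (4)·(4) + (5)·(5) + (8)·(8) + (11)·(11) = 227.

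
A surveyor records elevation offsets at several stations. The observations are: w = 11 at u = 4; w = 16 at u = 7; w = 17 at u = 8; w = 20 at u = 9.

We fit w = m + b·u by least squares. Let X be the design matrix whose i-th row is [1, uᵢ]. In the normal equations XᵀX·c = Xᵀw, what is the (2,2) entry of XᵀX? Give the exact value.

Row 2 ↔ basis u, column 2 ↔ basis u, so (XᵀX)_{2,2} = Σᵢ (u)·(u) = (4)·(4) + (7)·(7) + (8)·(8) + (9)·(9) = 210.

210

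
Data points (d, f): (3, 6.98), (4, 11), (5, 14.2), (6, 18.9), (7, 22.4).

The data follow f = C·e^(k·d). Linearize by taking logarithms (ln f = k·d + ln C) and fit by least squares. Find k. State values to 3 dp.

With ln fᵢ as the transformed response and dᵢ as the regressor:
Σd = 25.0000, Σ(d)² = 135.0000, Σln f = 13.0424, Σd·ln f = 68.0853.
Equations: 135.0000·k + 25.0000·ln C = 68.0853;  25.0000·k + 5·ln C = 13.0424.
Δ = 135.0000·5 − (25.0000)² = 50.0000; k = (68.0853·5 − 25.0000·13.0424)/50.0000 = 0.28733, ln C = (135.0000·13.0424 − 25.0000·68.0853)/50.0000 = 1.17184.

k = 0.287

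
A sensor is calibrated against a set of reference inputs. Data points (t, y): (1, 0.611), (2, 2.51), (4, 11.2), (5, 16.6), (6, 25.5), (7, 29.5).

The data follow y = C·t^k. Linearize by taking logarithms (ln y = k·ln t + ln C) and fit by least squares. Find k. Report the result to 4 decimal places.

k = 2.0386

Linearized form: ln y = k·ln t + ln C. From the 6 transformed points,
Sums: Σln t = 7.4265, Σ(ln t)² = 11.9895, Σln y = 12.2760, Σln t·ln y = 20.8973.
Normal system: [[11.9895, 7.4265]; [7.4265, 6]]·[k, ln C]ᵀ = [20.8973, 12.2760]ᵀ.
Slope k = (n·Σln t·ln y − Σln t·Σln y)/(n·Σ(ln t)² − (Σln t)²) = (6·20.8973 − 7.4265·12.2760)/16.7835 = 2.03862; ln C = (Σln y − k·Σln t)/n = -0.47732.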